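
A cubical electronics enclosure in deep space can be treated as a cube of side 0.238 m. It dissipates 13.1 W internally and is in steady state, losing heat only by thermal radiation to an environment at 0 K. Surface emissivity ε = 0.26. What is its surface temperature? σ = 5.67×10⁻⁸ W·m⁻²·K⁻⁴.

T ≈ 226 K

Steady state: internal power = radiated power, P = εσA T⁴.
Radiating area A = 6L² = 0.3399 m².
T⁴ = P/(εσA) = 13.1/(0.26·5.67×10⁻⁸·0.3399) = 2.615×10⁹ K⁴.
T = (2.615×10⁹)^(1/4).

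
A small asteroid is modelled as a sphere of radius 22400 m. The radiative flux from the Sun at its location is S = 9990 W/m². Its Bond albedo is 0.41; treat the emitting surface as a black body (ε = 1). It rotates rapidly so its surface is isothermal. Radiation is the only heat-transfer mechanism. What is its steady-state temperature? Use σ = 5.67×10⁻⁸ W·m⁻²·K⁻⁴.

At equilibrium, absorbed power = emitted power.
Absorbing cross-section = πr² = 1.576×10⁹ m²; emitting surface = 4πr² = 6.305×10⁹ m² (ratio 4).
(1−a)S·A_cross = εσ·A_surf·T⁴  ⇒  T⁴ = (1−a)S/(4σ).
T⁴ = 0.590·9990/(4·5.67×10⁻⁸) = 2.599×10¹⁰ K⁴.
T = (2.599×10¹⁰)^(1/4).

T ≈ 402 K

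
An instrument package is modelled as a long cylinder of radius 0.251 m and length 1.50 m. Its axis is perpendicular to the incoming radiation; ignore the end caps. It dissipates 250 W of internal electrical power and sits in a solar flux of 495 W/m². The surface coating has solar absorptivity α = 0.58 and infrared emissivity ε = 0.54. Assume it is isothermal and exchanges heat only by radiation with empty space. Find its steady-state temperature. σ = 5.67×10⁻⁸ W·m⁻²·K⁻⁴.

At steady state, absorbed solar power + internal power = radiated power.
Absorbed: α·S·A_cross = 0.58·495·0.7530 = 216.2 W (cross-section 2rL).
Total input = 216.2 + 250 = 466.2 W.
Radiated: εσ·A_surf·T⁴ with A_surf = 2πrL = 2.366 m².
T⁴ = 466.2/(0.54·5.67×10⁻⁸·2.366) = 6.436×10⁹ K⁴.

T ≈ 283 K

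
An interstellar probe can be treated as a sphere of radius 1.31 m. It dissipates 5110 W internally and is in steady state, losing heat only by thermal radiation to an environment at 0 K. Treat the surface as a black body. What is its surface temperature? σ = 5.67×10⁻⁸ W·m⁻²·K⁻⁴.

T ≈ 254 K

Steady state: internal power = radiated power, P = εσA T⁴.
Radiating area A = 4πr² = 21.57 m².
T⁴ = P/(εσA) = 5110/(1.0·5.67×10⁻⁸·21.57) = 4.179×10⁹ K⁴.
T = (4.179×10⁹)^(1/4).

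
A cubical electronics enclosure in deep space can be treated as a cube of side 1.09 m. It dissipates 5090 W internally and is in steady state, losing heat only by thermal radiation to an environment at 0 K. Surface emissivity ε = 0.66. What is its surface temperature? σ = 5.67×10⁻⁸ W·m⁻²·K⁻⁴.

Steady state: internal power = radiated power, P = εσA T⁴.
Radiating area A = 6L² = 7.129 m².
T⁴ = P/(εσA) = 5090/(0.66·5.67×10⁻⁸·7.129) = 1.908×10¹⁰ K⁴.
T = (1.908×10¹⁰)^(1/4).

T ≈ 372 K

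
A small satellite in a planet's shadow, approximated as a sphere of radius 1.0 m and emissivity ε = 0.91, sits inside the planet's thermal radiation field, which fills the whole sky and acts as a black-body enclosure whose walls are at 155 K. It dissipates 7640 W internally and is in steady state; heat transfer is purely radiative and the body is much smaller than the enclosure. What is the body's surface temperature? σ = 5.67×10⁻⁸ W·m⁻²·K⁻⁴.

For a small grey body in a large enclosure, net radiated power = εσA(T⁴ − T_w⁴).
Steady state: P = εσA(T⁴ − T_w⁴) with A = 4πr² = 12.57 m².
T⁴ = P/(εσA) + T_w⁴ = 7640/(0.91·5.67×10⁻⁸·12.57) + (155)⁴
    = 1.178×10¹⁰ + 5.772×10⁸ = 1.236×10¹⁰ K⁴.

T ≈ 333 K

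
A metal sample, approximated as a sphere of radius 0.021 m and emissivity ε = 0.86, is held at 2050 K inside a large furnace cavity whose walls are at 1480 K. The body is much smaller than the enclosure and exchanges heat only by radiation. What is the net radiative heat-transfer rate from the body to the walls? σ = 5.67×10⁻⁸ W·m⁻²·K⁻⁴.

P_net ≈ 3480 W

For a small grey body in a large enclosure: P_net = εσA(T_body⁴ − T_wall⁴).
A = 4πr² = 0.005542 m²; T_body⁴ − T_wall⁴ = 1.766×10¹³ − 4.798×10¹² = 1.286×10¹³ K⁴.
|P_net| = 0.86·5.67×10⁻⁸·0.005542·1.286×10¹³.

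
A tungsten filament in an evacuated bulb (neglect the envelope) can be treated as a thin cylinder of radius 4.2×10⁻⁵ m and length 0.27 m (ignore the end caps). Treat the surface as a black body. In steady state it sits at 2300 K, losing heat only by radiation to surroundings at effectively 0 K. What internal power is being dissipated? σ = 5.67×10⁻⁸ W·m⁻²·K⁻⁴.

P ≈ 113 W

Steady state: P = εσA T⁴.
A = 2πrL = 7.125×10⁻⁵ m²; T⁴ = (2300)⁴ = 2.798×10¹³ K⁴.
P = 1.0 × 5.67×10⁻⁸ × 7.125×10⁻⁵ × 2.798×10¹³.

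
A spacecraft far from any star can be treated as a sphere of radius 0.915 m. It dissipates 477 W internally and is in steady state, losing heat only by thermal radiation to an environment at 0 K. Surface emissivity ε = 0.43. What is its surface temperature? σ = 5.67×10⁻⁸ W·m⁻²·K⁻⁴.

T ≈ 208 K

Steady state: internal power = radiated power, P = εσA T⁴.
Radiating area A = 4πr² = 10.52 m².
T⁴ = P/(εσA) = 477/(0.43·5.67×10⁻⁸·10.52) = 1.860×10⁹ K⁴.
T = (1.860×10⁹)^(1/4).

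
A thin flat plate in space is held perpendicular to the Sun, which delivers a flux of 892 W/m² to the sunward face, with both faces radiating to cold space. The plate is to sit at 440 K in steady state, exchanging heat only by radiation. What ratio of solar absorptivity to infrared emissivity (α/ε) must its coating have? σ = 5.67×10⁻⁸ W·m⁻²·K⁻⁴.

α/ε ≈ 4.76

Balance: αS·A = εσ·2A·T⁴ ⇒ α/ε = 2σT⁴/S.
α/ε = 2·5.67×10⁻⁸·(440)⁴/892 = 2·5.67×10⁻⁸·3.748×10¹⁰/892.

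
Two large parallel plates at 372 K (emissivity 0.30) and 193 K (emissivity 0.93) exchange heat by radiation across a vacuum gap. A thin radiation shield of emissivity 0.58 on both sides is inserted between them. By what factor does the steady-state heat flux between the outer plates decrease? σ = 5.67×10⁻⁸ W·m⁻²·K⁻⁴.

factor ≈ 1.72

Without shield: q₀ = σΔ(T⁴)/(1/ε₁+1/ε₂−1) with denominator 3.409.
With shield the two gaps are in series; the resistances add: (1/ε₁+1/ε_s−1)+(1/ε_s+1/ε₂−1) = 4.057+1.799 = 5.857.
Heat-flux ratio q₀/q = 5.857/3.409.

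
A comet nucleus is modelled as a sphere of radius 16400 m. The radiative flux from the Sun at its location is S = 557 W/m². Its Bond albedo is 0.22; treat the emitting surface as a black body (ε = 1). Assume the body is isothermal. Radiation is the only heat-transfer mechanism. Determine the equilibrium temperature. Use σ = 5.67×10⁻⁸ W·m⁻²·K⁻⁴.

T ≈ 209 K

At equilibrium, absorbed power = emitted power.
Absorbing cross-section = πr² = 8.450×10⁸ m²; emitting surface = 4πr² = 3.380×10⁹ m² (ratio 4).
(1−a)S·A_cross = εσ·A_surf·T⁴  ⇒  T⁴ = (1−a)S/(4σ).
T⁴ = 0.780·557/(4·5.67×10⁻⁸) = 1.916×10⁹ K⁴.
T = (1.916×10⁹)^(1/4).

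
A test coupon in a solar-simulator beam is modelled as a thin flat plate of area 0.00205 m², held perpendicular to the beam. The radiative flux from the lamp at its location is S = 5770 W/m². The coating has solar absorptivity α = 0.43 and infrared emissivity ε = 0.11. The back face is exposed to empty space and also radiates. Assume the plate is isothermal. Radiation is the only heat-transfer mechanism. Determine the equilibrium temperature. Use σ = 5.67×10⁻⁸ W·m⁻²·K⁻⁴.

At equilibrium, absorbed power = emitted power.
Absorbing cross-section = A = 0.002050 m²; emitting surface = 2A = 0.004100 m² (ratio 2).
αS·A_cross = εσ·A_surf·T⁴  ⇒  T⁴ = αS/(ε·2σ).
T⁴ = 0.430·5770/(0.11·2·5.67×10⁻⁸) = 1.989×10¹¹ K⁴.
T = (1.989×10¹¹)^(1/4).

T ≈ 668 K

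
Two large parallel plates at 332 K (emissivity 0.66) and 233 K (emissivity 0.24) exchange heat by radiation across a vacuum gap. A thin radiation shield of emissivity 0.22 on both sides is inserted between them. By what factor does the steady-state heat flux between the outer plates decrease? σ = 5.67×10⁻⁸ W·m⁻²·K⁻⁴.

Without shield: q₀ = σΔ(T⁴)/(1/ε₁+1/ε₂−1) with denominator 4.682.
With shield the two gaps are in series; the resistances add: (1/ε₁+1/ε_s−1)+(1/ε_s+1/ε₂−1) = 5.061+7.712 = 12.77.
Heat-flux ratio q₀/q = 12.77/4.682.

factor ≈ 2.73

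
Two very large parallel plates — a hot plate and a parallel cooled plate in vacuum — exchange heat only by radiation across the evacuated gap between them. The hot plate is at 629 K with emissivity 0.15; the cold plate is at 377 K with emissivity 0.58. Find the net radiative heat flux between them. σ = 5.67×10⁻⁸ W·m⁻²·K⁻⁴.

For two infinite grey parallel plates, q = σ(T₁⁴ − T₂⁴)/(1/ε₁ + 1/ε₂ − 1).
T₁⁴ − T₂⁴ = 1.565×10¹¹ − 2.020×10¹⁰ = 1.363×10¹¹ K⁴.
1/ε₁ + 1/ε₂ − 1 = 6.667 + 1.724 − 1 = 7.391.
q = 5.67×10⁻⁸ × 1.363×10¹¹ / 7.391.

q ≈ 1050 W/m²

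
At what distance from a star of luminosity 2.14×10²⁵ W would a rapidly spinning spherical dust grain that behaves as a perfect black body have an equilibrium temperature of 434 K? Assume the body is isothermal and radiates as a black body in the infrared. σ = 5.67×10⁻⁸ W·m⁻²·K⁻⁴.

For an isothermal black-emitting sphere, (1−a)S·πr² = σ·4πr²·T⁴ ⇒ S = 4σT⁴/(1−a).
S = 4·5.67×10⁻⁸·(434)⁴/1.00 = 8046 W/m².
Flux falls as S = L/(4πd²), so d = √(L/(4πS)) = √(2.14×10²⁵/(4π·8046)).

d ≈ 1.45×10¹⁰ m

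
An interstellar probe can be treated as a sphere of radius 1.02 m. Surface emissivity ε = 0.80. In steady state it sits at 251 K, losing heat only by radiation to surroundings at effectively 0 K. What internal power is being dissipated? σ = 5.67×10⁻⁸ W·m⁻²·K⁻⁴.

P ≈ 2350 W

Steady state: P = εσA T⁴.
A = 4πr² = 13.07 m²; T⁴ = (251)⁴ = 3.969×10⁹ K⁴.
P = 0.80 × 5.67×10⁻⁸ × 13.07 × 3.969×10⁹.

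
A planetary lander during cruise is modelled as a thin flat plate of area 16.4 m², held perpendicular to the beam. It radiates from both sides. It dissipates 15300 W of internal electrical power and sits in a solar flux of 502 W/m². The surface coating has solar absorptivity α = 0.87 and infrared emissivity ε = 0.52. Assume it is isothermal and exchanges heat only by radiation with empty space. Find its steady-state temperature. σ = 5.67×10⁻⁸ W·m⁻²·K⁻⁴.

At steady state, absorbed solar power + internal power = radiated power.
Absorbed: α·S·A_cross = 0.87·502·16.40 = 7163 W (cross-section A).
Total input = 7163 + 15300 = 22460 W.
Radiated: εσ·A_surf·T⁴ with A_surf = 2A = 32.80 m².
T⁴ = 22460/(0.52·5.67×10⁻⁸·32.80) = 2.323×10¹⁰ K⁴.

T ≈ 390 K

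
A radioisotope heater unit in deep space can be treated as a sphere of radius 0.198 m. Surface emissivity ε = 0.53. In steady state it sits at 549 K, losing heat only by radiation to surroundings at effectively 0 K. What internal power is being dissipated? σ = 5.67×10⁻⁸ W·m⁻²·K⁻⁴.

P ≈ 1340 W

Steady state: P = εσA T⁴.
A = 4πr² = 0.4927 m²; T⁴ = (549)⁴ = 9.084×10¹⁰ K⁴.
P = 0.53 × 5.67×10⁻⁸ × 0.4927 × 9.084×10¹⁰.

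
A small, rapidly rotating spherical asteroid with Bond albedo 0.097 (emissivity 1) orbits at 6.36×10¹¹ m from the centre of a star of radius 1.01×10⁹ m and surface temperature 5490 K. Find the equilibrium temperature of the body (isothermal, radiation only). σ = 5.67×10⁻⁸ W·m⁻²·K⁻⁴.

The star's surface emits σT_*⁴; at distance d the flux is S = σT_*⁴(R_*/d)².
S = 5.67×10⁻⁸·(5490)⁴·(1.01×10⁹/6.36×10¹¹)² = 129.9 W/m².
For an isothermal sphere T⁴ = (1−a)S/(4σ) = 5.172×10⁸ K⁴.

T ≈ 151 K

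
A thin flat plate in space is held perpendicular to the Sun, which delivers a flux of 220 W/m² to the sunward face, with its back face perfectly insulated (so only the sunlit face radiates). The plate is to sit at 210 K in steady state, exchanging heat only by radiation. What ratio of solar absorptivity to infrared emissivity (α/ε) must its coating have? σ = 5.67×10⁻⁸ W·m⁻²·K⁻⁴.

α/ε ≈ 0.501

Balance: αS·A = εσ·1A·T⁴ ⇒ α/ε = σT⁴/S.
α/ε = 5.67×10⁻⁸·(210)⁴/220 = 5.67×10⁻⁸·1.945×10⁹/220.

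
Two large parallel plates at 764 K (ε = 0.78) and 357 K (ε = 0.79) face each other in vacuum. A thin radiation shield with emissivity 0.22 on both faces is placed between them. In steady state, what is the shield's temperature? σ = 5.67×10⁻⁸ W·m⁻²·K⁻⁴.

T_s ≈ 650 K

In steady state the net flux on the hot side equals that on the cold side.
σ(T₁⁴−T_s⁴)/D₁ = σ(T_s⁴−T₂⁴)/D₂, with D₁ = 1/ε₁+1/ε_s−1 = 4.828, D₂ = 1/ε_s+1/ε₂−1 = 4.811.
Solve for T_s⁴: T_s⁴ = (D₂·T₁⁴ + D₁·T₂⁴)/(D₁+D₂) = 1.782×10¹¹ K⁴.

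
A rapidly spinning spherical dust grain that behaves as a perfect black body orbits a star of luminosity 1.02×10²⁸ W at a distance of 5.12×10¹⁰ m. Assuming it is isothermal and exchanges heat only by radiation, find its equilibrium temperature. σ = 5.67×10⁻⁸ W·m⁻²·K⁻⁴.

T ≈ 1080 K

First find the stellar flux at distance d: S = L/(4πd²) = 1.02×10²⁸/(4π·(5.12×10¹⁰)²) = 3.096×10⁵ W/m².
For an isothermal sphere, absorbed (1−a)S·πr² = emitted σ·4πr²·T⁴, so T⁴ = (1−a)S/(4σ).
T⁴ = 1.00·3.096×10⁵/(4·5.67×10⁻⁸) = 1.365×10¹² K⁴.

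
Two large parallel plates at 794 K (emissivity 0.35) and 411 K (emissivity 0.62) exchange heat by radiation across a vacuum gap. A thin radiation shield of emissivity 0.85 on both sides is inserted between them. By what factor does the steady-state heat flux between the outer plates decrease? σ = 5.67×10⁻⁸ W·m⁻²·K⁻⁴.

Without shield: q₀ = σΔ(T⁴)/(1/ε₁+1/ε₂−1) with denominator 3.470.
With shield the two gaps are in series; the resistances add: (1/ε₁+1/ε_s−1)+(1/ε_s+1/ε₂−1) = 3.034+1.789 = 4.823.
Heat-flux ratio q₀/q = 4.823/3.470.

factor ≈ 1.39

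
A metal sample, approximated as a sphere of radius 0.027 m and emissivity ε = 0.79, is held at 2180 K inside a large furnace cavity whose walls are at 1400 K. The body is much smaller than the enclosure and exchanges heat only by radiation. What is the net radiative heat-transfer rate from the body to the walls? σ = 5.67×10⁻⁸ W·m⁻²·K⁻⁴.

P_net ≈ 7690 W

For a small grey body in a large enclosure: P_net = εσA(T_body⁴ − T_wall⁴).
A = 4πr² = 0.009161 m²; T_body⁴ − T_wall⁴ = 2.259×10¹³ − 3.842×10¹² = 1.874×10¹³ K⁴.
|P_net| = 0.79·5.67×10⁻⁸·0.009161·1.874×10¹³.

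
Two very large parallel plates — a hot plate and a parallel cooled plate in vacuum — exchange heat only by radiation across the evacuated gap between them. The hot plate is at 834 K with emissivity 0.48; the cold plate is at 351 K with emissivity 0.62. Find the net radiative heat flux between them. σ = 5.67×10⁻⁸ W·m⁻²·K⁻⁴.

For two infinite grey parallel plates, q = σ(T₁⁴ − T₂⁴)/(1/ε₁ + 1/ε₂ − 1).
T₁⁴ − T₂⁴ = 4.838×10¹¹ − 1.518×10¹⁰ = 4.686×10¹¹ K⁴.
1/ε₁ + 1/ε₂ − 1 = 2.083 + 1.613 − 1 = 2.696.
q = 5.67×10⁻⁸ × 4.686×10¹¹ / 2.696.

q ≈ 9850 W/m²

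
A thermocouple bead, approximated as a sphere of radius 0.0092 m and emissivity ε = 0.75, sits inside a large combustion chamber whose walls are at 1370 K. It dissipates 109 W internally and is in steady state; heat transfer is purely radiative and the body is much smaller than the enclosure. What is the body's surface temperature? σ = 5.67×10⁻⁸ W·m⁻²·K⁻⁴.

T ≈ 1560 K

For a small grey body in a large enclosure, net radiated power = εσA(T⁴ − T_w⁴).
Steady state: P = εσA(T⁴ − T_w⁴) with A = 4πr² = 0.001064 m².
T⁴ = P/(εσA) + T_w⁴ = 109/(0.75·5.67×10⁻⁸·0.001064) + (1370)⁴
    = 2.410×10¹² + 3.523×10¹² = 5.933×10¹² K⁴.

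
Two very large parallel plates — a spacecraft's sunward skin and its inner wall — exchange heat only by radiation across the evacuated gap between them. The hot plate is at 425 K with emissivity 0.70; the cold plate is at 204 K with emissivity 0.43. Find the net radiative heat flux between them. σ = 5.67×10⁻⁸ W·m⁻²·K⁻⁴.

For two infinite grey parallel plates, q = σ(T₁⁴ − T₂⁴)/(1/ε₁ + 1/ε₂ − 1).
T₁⁴ − T₂⁴ = 3.263×10¹⁰ − 1.732×10⁹ = 3.089×10¹⁰ K⁴.
1/ε₁ + 1/ε₂ − 1 = 1.429 + 2.326 − 1 = 2.754.
q = 5.67×10⁻⁸ × 3.089×10¹⁰ / 2.754.

q ≈ 636 W/m²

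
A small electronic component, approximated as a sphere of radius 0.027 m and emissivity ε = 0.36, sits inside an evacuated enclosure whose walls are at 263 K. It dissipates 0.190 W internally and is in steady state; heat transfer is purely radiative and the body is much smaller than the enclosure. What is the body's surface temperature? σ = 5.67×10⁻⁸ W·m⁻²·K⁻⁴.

For a small grey body in a large enclosure, net radiated power = εσA(T⁴ − T_w⁴).
Steady state: P = εσA(T⁴ − T_w⁴) with A = 4πr² = 0.009161 m².
T⁴ = P/(εσA) + T_w⁴ = 0.190/(0.36·5.67×10⁻⁸·0.009161) + (263)⁴
    = 1.016×10⁹ + 4.784×10⁹ = 5.800×10⁹ K⁴.

T ≈ 276 K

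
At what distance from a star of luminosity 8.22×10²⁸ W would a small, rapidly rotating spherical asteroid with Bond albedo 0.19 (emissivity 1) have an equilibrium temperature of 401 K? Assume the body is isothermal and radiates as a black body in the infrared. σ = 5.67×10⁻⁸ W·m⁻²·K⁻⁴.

d ≈ 9.51×10¹¹ m

For an isothermal black-emitting sphere, (1−a)S·πr² = σ·4πr²·T⁴ ⇒ S = 4σT⁴/(1−a).
S = 4·5.67×10⁻⁸·(401)⁴/0.810 = 7240 W/m².
Flux falls as S = L/(4πd²), so d = √(L/(4πS)) = √(8.22×10²⁸/(4π·7240)).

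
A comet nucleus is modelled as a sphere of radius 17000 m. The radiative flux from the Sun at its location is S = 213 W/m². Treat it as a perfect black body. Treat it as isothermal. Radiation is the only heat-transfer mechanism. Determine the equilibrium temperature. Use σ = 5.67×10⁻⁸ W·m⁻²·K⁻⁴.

At equilibrium, absorbed power = emitted power.
Absorbing cross-section = πr² = 9.079×10⁸ m²; emitting surface = 4πr² = 3.632×10⁹ m² (ratio 4).
S·A_cross = εσ·A_surf·T⁴  ⇒  T⁴ = S/(4σ).
T⁴ = 1.00·213/(4·5.67×10⁻⁸) = 9.392×10⁸ K⁴.
T = (9.392×10⁸)^(1/4).

T ≈ 175 K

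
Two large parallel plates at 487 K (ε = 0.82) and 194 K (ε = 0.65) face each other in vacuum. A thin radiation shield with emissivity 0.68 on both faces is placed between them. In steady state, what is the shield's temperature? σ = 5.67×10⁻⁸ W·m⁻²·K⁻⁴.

In steady state the net flux on the hot side equals that on the cold side.
σ(T₁⁴−T_s⁴)/D₁ = σ(T_s⁴−T₂⁴)/D₂, with D₁ = 1/ε₁+1/ε_s−1 = 1.690, D₂ = 1/ε_s+1/ε₂−1 = 2.009.
Solve for T_s⁴: T_s⁴ = (D₂·T₁⁴ + D₁·T₂⁴)/(D₁+D₂) = 3.120×10¹⁰ K⁴.

T_s ≈ 420 K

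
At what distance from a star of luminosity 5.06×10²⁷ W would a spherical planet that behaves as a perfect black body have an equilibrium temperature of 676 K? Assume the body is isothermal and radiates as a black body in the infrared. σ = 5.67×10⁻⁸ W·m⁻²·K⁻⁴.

d ≈ 9.22×10¹⁰ m

For an isothermal black-emitting sphere, (1−a)S·πr² = σ·4πr²·T⁴ ⇒ S = 4σT⁴/(1−a).
S = 4·5.67×10⁻⁸·(676)⁴/1.00 = 47360 W/m².
Flux falls as S = L/(4πd²), so d = √(L/(4πS)) = √(5.06×10²⁷/(4π·47360)).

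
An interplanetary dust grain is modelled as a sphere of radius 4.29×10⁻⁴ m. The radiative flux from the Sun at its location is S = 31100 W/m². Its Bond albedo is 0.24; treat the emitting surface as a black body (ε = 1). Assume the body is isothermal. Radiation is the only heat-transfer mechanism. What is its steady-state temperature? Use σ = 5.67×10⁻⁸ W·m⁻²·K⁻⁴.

At equilibrium, absorbed power = emitted power.
Absorbing cross-section = πr² = 5.782×10⁻⁷ m²; emitting surface = 4πr² = 2.313×10⁻⁶ m² (ratio 4).
(1−a)S·A_cross = εσ·A_surf·T⁴  ⇒  T⁴ = (1−a)S/(4σ).
T⁴ = 0.760·31100/(4·5.67×10⁻⁸) = 1.042×10¹¹ K⁴.
T = (1.042×10¹¹)^(1/4).

T ≈ 568 K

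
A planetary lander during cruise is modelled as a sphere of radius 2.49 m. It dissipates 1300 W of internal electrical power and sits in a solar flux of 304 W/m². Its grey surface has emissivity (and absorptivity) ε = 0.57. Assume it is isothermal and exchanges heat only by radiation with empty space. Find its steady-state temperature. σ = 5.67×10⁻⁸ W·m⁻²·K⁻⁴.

T ≈ 208 K

At steady state, absorbed solar power + internal power = radiated power.
Absorbed: α·S·A_cross = 0.57·304·19.48 = 3375 W (cross-section πr²).
Total input = 3375 + 1300 = 4675 W.
Radiated: εσ·A_surf·T⁴ with A_surf = 4πr² = 77.91 m².
T⁴ = 4675/(0.57·5.67×10⁻⁸·77.91) = 1.857×10⁹ K⁴.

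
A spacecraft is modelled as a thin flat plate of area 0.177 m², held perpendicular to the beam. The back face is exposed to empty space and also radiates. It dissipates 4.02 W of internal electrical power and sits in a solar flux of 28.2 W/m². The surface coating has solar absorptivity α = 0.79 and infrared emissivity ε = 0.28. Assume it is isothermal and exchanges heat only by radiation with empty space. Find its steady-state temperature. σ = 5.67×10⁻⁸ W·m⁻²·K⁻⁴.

At steady state, absorbed solar power + internal power = radiated power.
Absorbed: α·S·A_cross = 0.79·28.2·0.1770 = 3.943 W (cross-section A).
Total input = 3.943 + 4.02 = 7.963 W.
Radiated: εσ·A_surf·T⁴ with A_surf = 2A = 0.3540 m².
T⁴ = 7.963/(0.28·5.67×10⁻⁸·0.3540) = 1.417×10⁹ K⁴.

T ≈ 194 K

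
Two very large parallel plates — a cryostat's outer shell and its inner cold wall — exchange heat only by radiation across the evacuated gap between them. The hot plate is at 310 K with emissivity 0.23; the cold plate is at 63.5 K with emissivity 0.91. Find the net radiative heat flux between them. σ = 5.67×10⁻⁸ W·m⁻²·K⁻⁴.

For two infinite grey parallel plates, q = σ(T₁⁴ − T₂⁴)/(1/ε₁ + 1/ε₂ − 1).
T₁⁴ − T₂⁴ = 9.235×10⁹ − 1.626×10⁷ = 9.219×10⁹ K⁴.
1/ε₁ + 1/ε₂ − 1 = 4.348 + 1.099 − 1 = 4.447.
q = 5.67×10⁻⁸ × 9.219×10⁹ / 4.447.

q ≈ 118 W/m²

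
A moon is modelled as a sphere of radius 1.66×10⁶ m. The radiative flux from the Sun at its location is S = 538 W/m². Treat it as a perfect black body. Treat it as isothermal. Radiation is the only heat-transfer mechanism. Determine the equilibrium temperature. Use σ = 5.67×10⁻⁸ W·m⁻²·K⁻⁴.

T ≈ 221 K

At equilibrium, absorbed power = emitted power.
Absorbing cross-section = πr² = 8.657×10¹² m²; emitting surface = 4πr² = 3.463×10¹³ m² (ratio 4).
S·A_cross = εσ·A_surf·T⁴  ⇒  T⁴ = S/(4σ).
T⁴ = 1.00·538/(4·5.67×10⁻⁸) = 2.372×10⁹ K⁴.
T = (2.372×10⁹)^(1/4).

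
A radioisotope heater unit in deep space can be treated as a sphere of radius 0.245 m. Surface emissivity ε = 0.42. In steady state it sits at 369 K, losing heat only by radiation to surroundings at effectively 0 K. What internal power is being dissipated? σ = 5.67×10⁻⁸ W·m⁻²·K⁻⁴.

P ≈ 333 W

Steady state: P = εσA T⁴.
A = 4πr² = 0.7543 m²; T⁴ = (369)⁴ = 1.854×10¹⁰ K⁴.
P = 0.42 × 5.67×10⁻⁸ × 0.7543 × 1.854×10¹⁰.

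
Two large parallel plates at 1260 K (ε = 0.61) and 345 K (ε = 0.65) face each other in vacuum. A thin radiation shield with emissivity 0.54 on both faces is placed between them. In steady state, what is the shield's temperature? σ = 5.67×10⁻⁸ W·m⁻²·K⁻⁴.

T_s ≈ 1060 K

In steady state the net flux on the hot side equals that on the cold side.
σ(T₁⁴−T_s⁴)/D₁ = σ(T_s⁴−T₂⁴)/D₂, with D₁ = 1/ε₁+1/ε_s−1 = 2.491, D₂ = 1/ε_s+1/ε₂−1 = 2.390.
Solve for T_s⁴: T_s⁴ = (D₂·T₁⁴ + D₁·T₂⁴)/(D₁+D₂) = 1.241×10¹² K⁴.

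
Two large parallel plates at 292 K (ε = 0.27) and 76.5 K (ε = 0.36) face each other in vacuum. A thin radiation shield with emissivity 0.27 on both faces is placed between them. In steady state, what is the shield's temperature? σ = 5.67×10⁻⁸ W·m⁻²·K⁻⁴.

T_s ≈ 241 K

In steady state the net flux on the hot side equals that on the cold side.
σ(T₁⁴−T_s⁴)/D₁ = σ(T_s⁴−T₂⁴)/D₂, with D₁ = 1/ε₁+1/ε_s−1 = 6.407, D₂ = 1/ε_s+1/ε₂−1 = 5.481.
Solve for T_s⁴: T_s⁴ = (D₂·T₁⁴ + D₁·T₂⁴)/(D₁+D₂) = 3.370×10⁹ K⁴.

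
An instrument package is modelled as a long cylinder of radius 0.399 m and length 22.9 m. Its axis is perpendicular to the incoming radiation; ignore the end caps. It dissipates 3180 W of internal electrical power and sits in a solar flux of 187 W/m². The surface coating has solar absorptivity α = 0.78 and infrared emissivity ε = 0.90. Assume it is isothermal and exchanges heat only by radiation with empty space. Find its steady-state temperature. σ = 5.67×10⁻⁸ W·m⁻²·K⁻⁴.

At steady state, absorbed solar power + internal power = radiated power.
Absorbed: α·S·A_cross = 0.78·187·18.27 = 2665 W (cross-section 2rL).
Total input = 2665 + 3180 = 5845 W.
Radiated: εσ·A_surf·T⁴ with A_surf = 2πrL = 57.41 m².
T⁴ = 5845/(0.90·5.67×10⁻⁸·57.41) = 1.995×10⁹ K⁴.

T ≈ 211 K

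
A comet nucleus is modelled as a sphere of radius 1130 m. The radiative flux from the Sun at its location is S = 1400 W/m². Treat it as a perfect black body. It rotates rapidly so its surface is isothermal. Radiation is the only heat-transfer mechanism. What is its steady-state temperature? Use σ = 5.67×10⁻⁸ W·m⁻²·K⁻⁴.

T ≈ 280 K

At equilibrium, absorbed power = emitted power.
Absorbing cross-section = πr² = 4.011×10⁶ m²; emitting surface = 4πr² = 1.605×10⁷ m² (ratio 4).
S·A_cross = εσ·A_surf·T⁴  ⇒  T⁴ = S/(4σ).
T⁴ = 1.00·1400/(4·5.67×10⁻⁸) = 6.173×10⁹ K⁴.
T = (6.173×10⁹)^(1/4).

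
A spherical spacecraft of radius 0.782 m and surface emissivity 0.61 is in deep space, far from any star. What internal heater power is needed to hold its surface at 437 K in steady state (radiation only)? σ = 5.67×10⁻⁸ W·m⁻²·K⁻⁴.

P ≈ 9690 W

P = εσ·4πr²·T⁴.
4πr² = 7.685 m²; T⁴ = 3.647×10¹⁰ K⁴.
P = 0.61·5.67×10⁻⁸·7.685·3.647×10¹⁰.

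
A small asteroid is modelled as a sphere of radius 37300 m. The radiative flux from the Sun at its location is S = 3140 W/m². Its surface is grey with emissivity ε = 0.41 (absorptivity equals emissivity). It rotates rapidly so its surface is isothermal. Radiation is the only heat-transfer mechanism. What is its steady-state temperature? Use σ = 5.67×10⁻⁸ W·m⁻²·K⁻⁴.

T ≈ 343 K

At equilibrium, absorbed power = emitted power.
Absorbing cross-section = πr² = 4.371×10⁹ m²; emitting surface = 4πr² = 1.748×10¹⁰ m² (ratio 4).
εS·A_cross = εσ·A_surf·T⁴  ⇒  T⁴ = S/(4σ)   (ε cancels).
T⁴ = 3140/(4·5.67×10⁻⁸) = 1.384×10¹⁰ K⁴.
T = (1.384×10¹⁰)^(1/4).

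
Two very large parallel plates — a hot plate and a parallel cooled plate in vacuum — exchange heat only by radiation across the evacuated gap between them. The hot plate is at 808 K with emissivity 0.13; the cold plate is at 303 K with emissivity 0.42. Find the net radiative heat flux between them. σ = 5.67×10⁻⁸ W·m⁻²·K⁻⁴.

For two infinite grey parallel plates, q = σ(T₁⁴ − T₂⁴)/(1/ε₁ + 1/ε₂ − 1).
T₁⁴ − T₂⁴ = 4.262×10¹¹ − 8.429×10⁹ = 4.178×10¹¹ K⁴.
1/ε₁ + 1/ε₂ − 1 = 7.692 + 2.381 − 1 = 9.073.
q = 5.67×10⁻⁸ × 4.178×10¹¹ / 9.073.

q ≈ 2610 W/m²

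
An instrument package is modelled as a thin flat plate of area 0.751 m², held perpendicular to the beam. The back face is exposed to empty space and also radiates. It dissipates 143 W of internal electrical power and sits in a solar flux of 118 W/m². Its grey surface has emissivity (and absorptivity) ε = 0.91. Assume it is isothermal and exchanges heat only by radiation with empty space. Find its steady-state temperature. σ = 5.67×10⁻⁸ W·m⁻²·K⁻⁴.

At steady state, absorbed solar power + internal power = radiated power.
Absorbed: α·S·A_cross = 0.91·118·0.7510 = 80.64 W (cross-section A).
Total input = 80.64 + 143 = 223.6 W.
Radiated: εσ·A_surf·T⁴ with A_surf = 2A = 1.502 m².
T⁴ = 223.6/(0.91·5.67×10⁻⁸·1.502) = 2.886×10⁹ K⁴.

T ≈ 232 K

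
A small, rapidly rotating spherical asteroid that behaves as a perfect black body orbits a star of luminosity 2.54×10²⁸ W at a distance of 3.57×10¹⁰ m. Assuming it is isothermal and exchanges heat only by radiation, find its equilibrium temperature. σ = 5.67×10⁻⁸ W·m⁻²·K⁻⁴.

First find the stellar flux at distance d: S = L/(4πd²) = 2.54×10²⁸/(4π·(3.57×10¹⁰)²) = 1.586×10⁶ W/m².
For an isothermal sphere, absorbed (1−a)S·πr² = emitted σ·4πr²·T⁴, so T⁴ = (1−a)S/(4σ).
T⁴ = 1.00·1.586×10⁶/(4·5.67×10⁻⁸) = 6.993×10¹² K⁴.

T ≈ 1630 K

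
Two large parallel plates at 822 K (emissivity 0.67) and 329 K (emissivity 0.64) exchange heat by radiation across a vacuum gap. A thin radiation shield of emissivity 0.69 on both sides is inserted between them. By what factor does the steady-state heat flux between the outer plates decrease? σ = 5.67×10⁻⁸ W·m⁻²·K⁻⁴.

Without shield: q₀ = σΔ(T⁴)/(1/ε₁+1/ε₂−1) with denominator 2.055.
With shield the two gaps are in series; the resistances add: (1/ε₁+1/ε_s−1)+(1/ε_s+1/ε₂−1) = 1.942+2.012 = 3.954.
Heat-flux ratio q₀/q = 3.954/2.055.

factor ≈ 1.92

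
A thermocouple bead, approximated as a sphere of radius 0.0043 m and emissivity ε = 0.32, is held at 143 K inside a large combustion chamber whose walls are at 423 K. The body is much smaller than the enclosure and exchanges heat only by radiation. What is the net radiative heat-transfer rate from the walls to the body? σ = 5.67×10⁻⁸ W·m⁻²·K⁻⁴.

For a small grey body in a large enclosure: P_net = εσA(T_body⁴ − T_wall⁴).
A = 4πr² = 2.324×10⁻⁴ m²; T_body⁴ − T_wall⁴ = 4.182×10⁸ − 3.202×10¹⁰ = -3.160×10¹⁰ K⁴.
|P_net| = 0.32·5.67×10⁻⁸·2.324×10⁻⁴·3.160×10¹⁰.

P_net ≈ 0.133 W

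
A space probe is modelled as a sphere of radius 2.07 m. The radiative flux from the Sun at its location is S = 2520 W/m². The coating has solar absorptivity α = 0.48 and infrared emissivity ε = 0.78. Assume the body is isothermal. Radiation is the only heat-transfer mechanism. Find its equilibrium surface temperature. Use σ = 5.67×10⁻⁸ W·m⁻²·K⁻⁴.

T ≈ 288 K

At equilibrium, absorbed power = emitted power.
Absorbing cross-section = πr² = 13.46 m²; emitting surface = 4πr² = 53.85 m² (ratio 4).
αS·A_cross = εσ·A_surf·T⁴  ⇒  T⁴ = αS/(ε·4σ).
T⁴ = 0.480·2520/(0.78·4·5.67×10⁻⁸) = 6.838×10⁹ K⁴.
T = (6.838×10⁹)^(1/4).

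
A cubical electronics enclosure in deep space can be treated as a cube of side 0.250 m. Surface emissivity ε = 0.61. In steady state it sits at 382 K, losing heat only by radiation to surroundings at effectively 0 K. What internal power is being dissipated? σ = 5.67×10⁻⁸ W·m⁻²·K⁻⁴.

P ≈ 276 W

Steady state: P = εσA T⁴.
A = 6L² = 0.3750 m²; T⁴ = (382)⁴ = 2.129×10¹⁰ K⁴.
P = 0.61 × 5.67×10⁻⁸ × 0.3750 × 2.129×10¹⁰.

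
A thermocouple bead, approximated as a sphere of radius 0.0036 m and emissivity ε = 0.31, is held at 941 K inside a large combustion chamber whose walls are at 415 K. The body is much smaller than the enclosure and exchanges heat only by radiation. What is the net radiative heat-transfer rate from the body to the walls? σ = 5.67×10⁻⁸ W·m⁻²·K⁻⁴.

For a small grey body in a large enclosure: P_net = εσA(T_body⁴ − T_wall⁴).
A = 4πr² = 1.629×10⁻⁴ m²; T_body⁴ − T_wall⁴ = 7.841×10¹¹ − 2.966×10¹⁰ = 7.544×10¹¹ K⁴.
|P_net| = 0.31·5.67×10⁻⁸·1.629×10⁻⁴·7.544×10¹¹.

P_net ≈ 2.16 W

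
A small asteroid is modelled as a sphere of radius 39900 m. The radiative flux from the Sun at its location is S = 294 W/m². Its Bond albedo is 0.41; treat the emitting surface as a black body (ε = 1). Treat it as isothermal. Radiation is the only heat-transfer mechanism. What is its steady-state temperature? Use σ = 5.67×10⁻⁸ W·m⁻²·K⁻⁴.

T ≈ 166 K

At equilibrium, absorbed power = emitted power.
Absorbing cross-section = πr² = 5.001×10⁹ m²; emitting surface = 4πr² = 2.001×10¹⁰ m² (ratio 4).
(1−a)S·A_cross = εσ·A_surf·T⁴  ⇒  T⁴ = (1−a)S/(4σ).
T⁴ = 0.590·294/(4·5.67×10⁻⁸) = 7.648×10⁸ K⁴.
T = (7.648×10⁸)^(1/4).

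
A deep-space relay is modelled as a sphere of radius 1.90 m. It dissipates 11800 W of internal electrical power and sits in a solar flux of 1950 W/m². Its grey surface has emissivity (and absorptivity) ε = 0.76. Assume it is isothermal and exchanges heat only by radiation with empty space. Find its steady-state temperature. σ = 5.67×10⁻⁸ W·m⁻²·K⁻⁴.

T ≈ 348 K

At steady state, absorbed solar power + internal power = radiated power.
Absorbed: α·S·A_cross = 0.76·1950·11.34 = 16810 W (cross-section πr²).
Total input = 16810 + 11800 = 28610 W.
Radiated: εσ·A_surf·T⁴ with A_surf = 4πr² = 45.36 m².
T⁴ = 28610/(0.76·5.67×10⁻⁸·45.36) = 1.463×10¹⁰ K⁴.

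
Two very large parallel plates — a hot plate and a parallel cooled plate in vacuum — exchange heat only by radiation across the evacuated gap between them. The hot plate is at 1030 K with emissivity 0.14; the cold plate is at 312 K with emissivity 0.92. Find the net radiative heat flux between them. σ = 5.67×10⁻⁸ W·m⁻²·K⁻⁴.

For two infinite grey parallel plates, q = σ(T₁⁴ − T₂⁴)/(1/ε₁ + 1/ε₂ − 1).
T₁⁴ − T₂⁴ = 1.126×10¹² − 9.476×10⁹ = 1.116×10¹² K⁴.
1/ε₁ + 1/ε₂ − 1 = 7.143 + 1.087 − 1 = 7.230.
q = 5.67×10⁻⁸ × 1.116×10¹² / 7.230.

q ≈ 8750 W/m²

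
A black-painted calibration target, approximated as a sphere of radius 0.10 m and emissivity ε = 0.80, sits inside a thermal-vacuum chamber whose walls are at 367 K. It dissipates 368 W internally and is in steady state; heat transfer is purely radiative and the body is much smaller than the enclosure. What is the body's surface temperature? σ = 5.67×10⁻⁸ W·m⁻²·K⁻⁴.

For a small grey body in a large enclosure, net radiated power = εσA(T⁴ − T_w⁴).
Steady state: P = εσA(T⁴ − T_w⁴) with A = 4πr² = 0.1257 m².
T⁴ = P/(εσA) + T_w⁴ = 368/(0.80·5.67×10⁻⁸·0.1257) + (367)⁴
    = 6.456×10¹⁰ + 1.814×10¹⁰ = 8.270×10¹⁰ K⁴.

T ≈ 536 K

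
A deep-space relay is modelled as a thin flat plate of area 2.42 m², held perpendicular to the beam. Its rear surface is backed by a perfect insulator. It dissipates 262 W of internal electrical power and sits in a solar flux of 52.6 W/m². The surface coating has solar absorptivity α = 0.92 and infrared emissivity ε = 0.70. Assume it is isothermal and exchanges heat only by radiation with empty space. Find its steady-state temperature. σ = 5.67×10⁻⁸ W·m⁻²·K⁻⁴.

T ≈ 251 K

At steady state, absorbed solar power + internal power = radiated power.
Absorbed: α·S·A_cross = 0.92·52.6·2.420 = 117.1 W (cross-section A).
Total input = 117.1 + 262 = 379.1 W.
Radiated: εσ·A_surf·T⁴ with A_surf = A = 2.420 m².
T⁴ = 379.1/(0.70·5.67×10⁻⁸·2.420) = 3.947×10⁹ K⁴.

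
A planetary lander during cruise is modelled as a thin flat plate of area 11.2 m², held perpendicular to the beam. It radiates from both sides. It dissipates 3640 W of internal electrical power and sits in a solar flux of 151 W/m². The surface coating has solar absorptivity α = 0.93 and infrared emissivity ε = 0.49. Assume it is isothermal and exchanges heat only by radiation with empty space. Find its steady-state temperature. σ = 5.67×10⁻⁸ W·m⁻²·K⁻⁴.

At steady state, absorbed solar power + internal power = radiated power.
Absorbed: α·S·A_cross = 0.93·151·11.20 = 1573 W (cross-section A).
Total input = 1573 + 3640 = 5213 W.
Radiated: εσ·A_surf·T⁴ with A_surf = 2A = 22.40 m².
T⁴ = 5213/(0.49·5.67×10⁻⁸·22.40) = 8.376×10⁹ K⁴.

T ≈ 303 K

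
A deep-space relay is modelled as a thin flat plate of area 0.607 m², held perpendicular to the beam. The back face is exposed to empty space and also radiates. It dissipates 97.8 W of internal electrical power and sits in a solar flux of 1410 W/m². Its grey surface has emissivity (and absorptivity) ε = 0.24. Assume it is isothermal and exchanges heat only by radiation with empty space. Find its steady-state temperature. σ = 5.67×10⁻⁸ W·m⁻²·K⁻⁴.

T ≈ 368 K

At steady state, absorbed solar power + internal power = radiated power.
Absorbed: α·S·A_cross = 0.24·1410·0.6070 = 205.4 W (cross-section A).
Total input = 205.4 + 97.8 = 303.2 W.
Radiated: εσ·A_surf·T⁴ with A_surf = 2A = 1.214 m².
T⁴ = 303.2/(0.24·5.67×10⁻⁸·1.214) = 1.835×10¹⁰ K⁴.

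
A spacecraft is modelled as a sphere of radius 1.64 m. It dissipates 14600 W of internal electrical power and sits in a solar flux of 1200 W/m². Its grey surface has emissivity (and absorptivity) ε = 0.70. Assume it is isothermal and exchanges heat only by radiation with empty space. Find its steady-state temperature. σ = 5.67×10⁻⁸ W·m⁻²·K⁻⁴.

T ≈ 357 K

At steady state, absorbed solar power + internal power = radiated power.
Absorbed: α·S·A_cross = 0.70·1200·8.450 = 7098 W (cross-section πr²).
Total input = 7098 + 14600 = 21700 W.
Radiated: εσ·A_surf·T⁴ with A_surf = 4πr² = 33.80 m².
T⁴ = 21700/(0.70·5.67×10⁻⁸·33.80) = 1.617×10¹⁰ K⁴.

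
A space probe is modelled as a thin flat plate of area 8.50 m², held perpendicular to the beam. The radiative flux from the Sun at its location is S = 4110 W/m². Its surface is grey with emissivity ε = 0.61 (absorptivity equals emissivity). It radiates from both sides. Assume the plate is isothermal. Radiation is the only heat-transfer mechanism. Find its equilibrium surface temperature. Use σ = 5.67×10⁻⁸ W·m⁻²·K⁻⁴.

At equilibrium, absorbed power = emitted power.
Absorbing cross-section = A = 8.500 m²; emitting surface = 2A = 17.00 m² (ratio 2).
εS·A_cross = εσ·A_surf·T⁴  ⇒  T⁴ = S/(2σ)   (ε cancels).
T⁴ = 4110/(2·5.67×10⁻⁸) = 3.624×10¹⁰ K⁴.
T = (3.624×10¹⁰)^(1/4).

T ≈ 436 K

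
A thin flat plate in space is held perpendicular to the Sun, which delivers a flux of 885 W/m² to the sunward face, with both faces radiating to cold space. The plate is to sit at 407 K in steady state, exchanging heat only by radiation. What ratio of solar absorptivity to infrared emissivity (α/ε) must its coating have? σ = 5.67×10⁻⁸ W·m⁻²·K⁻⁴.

α/ε ≈ 3.52

Balance: αS·A = εσ·2A·T⁴ ⇒ α/ε = 2σT⁴/S.
α/ε = 2·5.67×10⁻⁸·(407)⁴/885 = 2·5.67×10⁻⁸·2.744×10¹⁰/885.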